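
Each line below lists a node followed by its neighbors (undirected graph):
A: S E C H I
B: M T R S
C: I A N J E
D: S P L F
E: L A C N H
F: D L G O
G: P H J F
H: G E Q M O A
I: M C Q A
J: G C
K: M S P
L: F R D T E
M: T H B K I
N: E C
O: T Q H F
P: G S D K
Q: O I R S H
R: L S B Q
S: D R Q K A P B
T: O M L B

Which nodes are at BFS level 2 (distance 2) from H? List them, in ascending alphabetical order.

Level 0: H
Level 1: A, E, G, M, O, Q
Level 2: B, C, F, I, J, K, L, N, P, R, S, T
Level 3: D

B, C, F, I, J, K, L, N, P, R, S, T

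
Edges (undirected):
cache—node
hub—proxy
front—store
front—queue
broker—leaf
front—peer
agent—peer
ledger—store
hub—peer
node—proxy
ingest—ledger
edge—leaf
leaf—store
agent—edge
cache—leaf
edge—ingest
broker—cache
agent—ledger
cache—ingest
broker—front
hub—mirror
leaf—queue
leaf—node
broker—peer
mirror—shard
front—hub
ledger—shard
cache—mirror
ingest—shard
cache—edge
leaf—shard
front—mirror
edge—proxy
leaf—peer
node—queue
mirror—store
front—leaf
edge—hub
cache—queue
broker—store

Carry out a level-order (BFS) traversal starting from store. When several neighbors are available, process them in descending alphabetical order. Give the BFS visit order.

store mirror ledger leaf front broker shard hub cache ingest agent queue peer node edge proxy

Visit store; enqueue mirror, ledger, leaf, front, broker → queue [mirror, ledger, leaf, front, broker]
Visit mirror; enqueue shard, hub, cache → queue [ledger, leaf, front, broker, shard, hub, cache]
Visit ledger; enqueue ingest, agent → queue [leaf, front, broker, shard, hub, cache, ingest, agent]
Visit leaf; enqueue queue, peer, node, edge → queue [front, broker, shard, hub, cache, ingest, agent, queue, peer, node, edge]
Visit front → queue [broker, shard, hub, cache, ingest, agent, queue, peer, node, edge]
Visit broker → queue [shard, hub, cache, ingest, agent, queue, peer, node, edge]
Visit shard → queue [hub, cache, ingest, agent, queue, peer, node, edge]
Visit hub; enqueue proxy → queue [cache, ingest, agent, queue, peer, node, edge, proxy]
Visit cache → queue [ingest, agent, queue, peer, node, edge, proxy]
Visit ingest → queue [agent, queue, peer, node, edge, proxy]
Visit agent → queue [queue, peer, node, edge, proxy]
Visit queue → queue [peer, node, edge, proxy]
Visit peer → queue [node, edge, proxy]
Visit node → queue [edge, proxy]
Visit edge → queue [proxy]
Visit proxy → queue []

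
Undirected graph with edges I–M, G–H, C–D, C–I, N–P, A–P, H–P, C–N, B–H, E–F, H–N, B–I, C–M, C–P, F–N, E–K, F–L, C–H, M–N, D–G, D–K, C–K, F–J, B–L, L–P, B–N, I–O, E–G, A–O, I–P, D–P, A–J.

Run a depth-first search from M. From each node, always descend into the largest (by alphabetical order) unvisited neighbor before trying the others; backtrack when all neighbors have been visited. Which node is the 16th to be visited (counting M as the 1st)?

D

Visit M
M → N
N → P
P → L
L → F
F → J
J → A
A → O
O → I
I → C
C → K
K → E
E → G
G → H
H → B
G → D

Visit order: M, N, P, L, F, J, A, O, I, C, K, E, G, H, B, D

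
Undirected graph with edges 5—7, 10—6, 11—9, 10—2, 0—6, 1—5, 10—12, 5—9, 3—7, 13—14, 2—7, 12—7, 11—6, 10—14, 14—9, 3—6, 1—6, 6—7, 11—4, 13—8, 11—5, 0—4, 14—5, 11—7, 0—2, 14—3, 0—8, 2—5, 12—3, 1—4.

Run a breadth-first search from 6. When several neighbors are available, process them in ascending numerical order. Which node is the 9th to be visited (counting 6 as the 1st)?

Visit 6; enqueue 0, 1, 3, 7, 10, 11 → queue [0, 1, 3, 7, 10, 11]
Visit 0; enqueue 2, 4, 8 → queue [1, 3, 7, 10, 11, 2, 4, 8]
Visit 1; enqueue 5 → queue [3, 7, 10, 11, 2, 4, 8, 5]
Visit 3; enqueue 12, 14 → queue [7, 10, 11, 2, 4, 8, 5, 12, 14]
Visit 7 → queue [10, 11, 2, 4, 8, 5, 12, 14]
Visit 10 → queue [11, 2, 4, 8, 5, 12, 14]
Visit 11; enqueue 9 → queue [2, 4, 8, 5, 12, 14, 9]
Visit 2 → queue [4, 8, 5, 12, 14, 9]
Visit 4 → queue [8, 5, 12, 14, 9]
Visit 8; enqueue 13 → queue [5, 12, 14, 9, 13]
Visit 5 → queue [12, 14, 9, 13]
Visit 12 → queue [14, 9, 13]
Visit 14 → queue [9, 13]
Visit 9 → queue [13]
Visit 13 → queue []

Visit order: 6, 0, 1, 3, 7, 10, 11, 2, 4, 8, 5, 12, 14, 9, 13

4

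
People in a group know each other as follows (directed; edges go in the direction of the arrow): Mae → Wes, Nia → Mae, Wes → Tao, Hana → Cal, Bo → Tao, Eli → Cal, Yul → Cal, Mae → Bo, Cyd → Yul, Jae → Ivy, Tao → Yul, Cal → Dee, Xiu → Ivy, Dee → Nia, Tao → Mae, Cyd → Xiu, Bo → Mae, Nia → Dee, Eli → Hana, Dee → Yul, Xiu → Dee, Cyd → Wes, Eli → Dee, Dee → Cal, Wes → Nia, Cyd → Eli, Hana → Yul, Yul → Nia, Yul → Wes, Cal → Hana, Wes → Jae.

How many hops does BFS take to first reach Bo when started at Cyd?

4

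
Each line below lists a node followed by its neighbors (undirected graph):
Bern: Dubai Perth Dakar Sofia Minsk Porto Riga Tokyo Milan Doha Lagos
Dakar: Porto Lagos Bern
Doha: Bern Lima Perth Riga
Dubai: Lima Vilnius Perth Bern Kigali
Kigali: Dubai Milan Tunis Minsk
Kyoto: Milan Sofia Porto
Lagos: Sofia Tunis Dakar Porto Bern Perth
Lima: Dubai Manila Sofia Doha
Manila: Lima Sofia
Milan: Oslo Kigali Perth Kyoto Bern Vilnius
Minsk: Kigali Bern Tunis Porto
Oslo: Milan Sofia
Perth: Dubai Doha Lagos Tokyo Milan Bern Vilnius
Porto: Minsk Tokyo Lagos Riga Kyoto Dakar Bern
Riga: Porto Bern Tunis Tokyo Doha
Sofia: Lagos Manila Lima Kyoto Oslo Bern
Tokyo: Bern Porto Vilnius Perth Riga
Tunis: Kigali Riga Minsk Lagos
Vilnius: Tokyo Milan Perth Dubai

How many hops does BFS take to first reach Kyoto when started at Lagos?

2

Level 0: Lagos
Level 1: Bern, Dakar, Perth, Porto, Sofia, Tunis
Level 2: Doha, Dubai, Kigali, Kyoto, Lima, Manila, Milan, Minsk, Oslo, Riga, Tokyo, Vilnius
Kyoto first appears at level 2.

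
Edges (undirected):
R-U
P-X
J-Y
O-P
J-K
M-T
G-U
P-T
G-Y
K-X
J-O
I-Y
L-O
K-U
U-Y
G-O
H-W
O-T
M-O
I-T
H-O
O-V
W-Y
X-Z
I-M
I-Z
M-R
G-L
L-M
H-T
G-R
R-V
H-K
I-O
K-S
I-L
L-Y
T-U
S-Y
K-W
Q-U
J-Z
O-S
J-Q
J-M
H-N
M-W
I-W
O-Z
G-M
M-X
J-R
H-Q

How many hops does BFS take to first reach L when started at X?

2

Level 0: X
Level 1: K, M, P, Z
Level 2: G, H, I, J, L, O, R, S, T, U, W
Level 3: N, Q, V, Y
L first appears at level 2.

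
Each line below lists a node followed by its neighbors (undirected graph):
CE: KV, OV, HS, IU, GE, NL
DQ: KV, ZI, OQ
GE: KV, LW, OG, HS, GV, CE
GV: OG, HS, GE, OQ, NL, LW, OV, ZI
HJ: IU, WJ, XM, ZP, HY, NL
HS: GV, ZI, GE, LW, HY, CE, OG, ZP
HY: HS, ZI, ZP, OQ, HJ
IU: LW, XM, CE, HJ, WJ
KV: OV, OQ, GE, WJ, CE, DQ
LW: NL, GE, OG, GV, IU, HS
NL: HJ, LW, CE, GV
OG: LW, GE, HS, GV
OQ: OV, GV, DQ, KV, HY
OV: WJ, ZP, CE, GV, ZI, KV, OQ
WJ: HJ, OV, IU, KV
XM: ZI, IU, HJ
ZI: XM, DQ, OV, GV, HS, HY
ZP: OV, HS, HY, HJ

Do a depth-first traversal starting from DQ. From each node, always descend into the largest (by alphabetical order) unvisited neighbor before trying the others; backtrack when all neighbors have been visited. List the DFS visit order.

DQ, ZI, XM, IU, WJ, OV, ZP, HY, OQ, KV, GE, OG, LW, NL, HJ, GV, HS, CE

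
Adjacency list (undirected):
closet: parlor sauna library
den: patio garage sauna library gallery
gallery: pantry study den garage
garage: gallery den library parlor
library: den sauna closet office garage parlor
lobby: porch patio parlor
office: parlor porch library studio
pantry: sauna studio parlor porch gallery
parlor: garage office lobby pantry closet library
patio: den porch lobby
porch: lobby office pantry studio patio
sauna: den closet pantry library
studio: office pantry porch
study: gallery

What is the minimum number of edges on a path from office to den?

Level 0: office
Level 1: library, parlor, porch, studio
Level 2: closet, den, garage, lobby, pantry, patio, sauna
Level 3: gallery
Level 4: study
den first appears at level 2.

2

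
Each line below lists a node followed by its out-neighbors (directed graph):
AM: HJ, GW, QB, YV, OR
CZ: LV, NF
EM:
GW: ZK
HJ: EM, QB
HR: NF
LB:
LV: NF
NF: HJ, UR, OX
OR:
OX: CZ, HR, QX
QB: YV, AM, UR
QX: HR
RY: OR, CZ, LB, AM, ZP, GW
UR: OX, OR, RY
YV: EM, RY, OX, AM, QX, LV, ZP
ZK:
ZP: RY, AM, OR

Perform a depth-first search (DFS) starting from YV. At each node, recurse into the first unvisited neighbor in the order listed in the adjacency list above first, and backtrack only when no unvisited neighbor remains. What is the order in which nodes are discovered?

Visit YV
YV → EM
YV → RY
RY → OR
RY → CZ
CZ → LV
LV → NF
NF → HJ
HJ → QB
QB → AM
AM → GW
GW → ZK
QB → UR
UR → OX
OX → HR
OX → QX
RY → LB
RY → ZP

YV -> EM -> RY -> OR -> CZ -> LV -> NF -> HJ -> QB -> AM -> GW -> ZK -> UR -> OX -> HR -> QX -> LB -> ZP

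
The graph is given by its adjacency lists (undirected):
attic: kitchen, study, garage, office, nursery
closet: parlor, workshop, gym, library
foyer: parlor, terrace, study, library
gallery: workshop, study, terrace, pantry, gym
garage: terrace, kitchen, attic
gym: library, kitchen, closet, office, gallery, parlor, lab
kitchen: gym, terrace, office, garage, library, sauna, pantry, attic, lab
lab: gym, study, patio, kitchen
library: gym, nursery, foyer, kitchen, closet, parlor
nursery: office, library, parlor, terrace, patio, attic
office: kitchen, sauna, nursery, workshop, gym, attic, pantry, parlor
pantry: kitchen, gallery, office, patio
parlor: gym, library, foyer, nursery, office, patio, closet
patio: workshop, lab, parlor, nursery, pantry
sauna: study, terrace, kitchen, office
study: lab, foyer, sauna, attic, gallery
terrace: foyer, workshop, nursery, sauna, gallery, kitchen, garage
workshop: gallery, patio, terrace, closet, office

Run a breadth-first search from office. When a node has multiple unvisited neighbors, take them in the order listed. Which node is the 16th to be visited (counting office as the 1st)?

Visit office; enqueue kitchen, sauna, nursery, workshop, gym, attic, pantry, parlor → queue [kitchen, sauna, nursery, workshop, gym, attic, pantry, parlor]
Visit kitchen; enqueue terrace, garage, library, lab → queue [sauna, nursery, workshop, gym, attic, pantry, parlor, terrace, garage, library, lab]
Visit sauna; enqueue study → queue [nursery, workshop, gym, attic, pantry, parlor, terrace, garage, library, lab, study]
Visit nursery; enqueue patio → queue [workshop, gym, attic, pantry, parlor, terrace, garage, library, lab, study, patio]
Visit workshop; enqueue gallery, closet → queue [gym, attic, pantry, parlor, terrace, garage, library, lab, study, patio, gallery, closet]
Visit gym → queue [attic, pantry, parlor, terrace, garage, library, lab, study, patio, gallery, closet]
Visit attic → queue [pantry, parlor, terrace, garage, library, lab, study, patio, gallery, closet]
Visit pantry → queue [parlor, terrace, garage, library, lab, study, patio, gallery, closet]
Visit parlor; enqueue foyer → queue [terrace, garage, library, lab, study, patio, gallery, closet, foyer]
Visit terrace → queue [garage, library, lab, study, patio, gallery, closet, foyer]
Visit garage → queue [library, lab, study, patio, gallery, closet, foyer]
Visit library → queue [lab, study, patio, gallery, closet, foyer]
Visit lab → queue [study, patio, gallery, closet, foyer]
Visit study → queue [patio, gallery, closet, foyer]
Visit patio → queue [gallery, closet, foyer]
Visit gallery → queue [closet, foyer]
Visit closet → queue [foyer]
Visit foyer → queue []

Visit order: office, kitchen, sauna, nursery, workshop, gym, attic, pantry, parlor, terrace, garage, library, lab, study, patio, gallery, closet, foyer

gallery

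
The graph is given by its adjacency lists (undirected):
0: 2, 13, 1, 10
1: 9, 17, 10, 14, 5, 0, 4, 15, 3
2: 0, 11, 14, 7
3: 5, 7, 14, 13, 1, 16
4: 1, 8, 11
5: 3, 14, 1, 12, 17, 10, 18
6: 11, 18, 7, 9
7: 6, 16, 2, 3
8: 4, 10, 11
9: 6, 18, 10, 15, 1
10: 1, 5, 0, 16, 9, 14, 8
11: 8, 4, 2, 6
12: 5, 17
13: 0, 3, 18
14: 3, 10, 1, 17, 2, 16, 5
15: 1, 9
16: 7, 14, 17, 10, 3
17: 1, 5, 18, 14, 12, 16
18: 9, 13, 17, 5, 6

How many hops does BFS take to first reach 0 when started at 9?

Level 0: 9
Level 1: 1, 6, 10, 15, 18
Level 2: 0, 3, 4, 5, 7, 8, 11, 13, 14, 16, 17
Level 3: 2, 12
0 first appears at level 2.

2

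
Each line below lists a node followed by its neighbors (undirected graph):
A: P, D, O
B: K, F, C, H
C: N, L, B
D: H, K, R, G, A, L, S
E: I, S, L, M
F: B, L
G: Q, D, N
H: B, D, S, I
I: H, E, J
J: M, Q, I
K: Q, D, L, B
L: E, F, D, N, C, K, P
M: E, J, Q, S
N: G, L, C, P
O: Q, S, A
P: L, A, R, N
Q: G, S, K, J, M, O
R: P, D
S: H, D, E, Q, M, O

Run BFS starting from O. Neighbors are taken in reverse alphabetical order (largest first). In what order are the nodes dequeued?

O → S → Q → A → M → H → E → D → K → J → G → P → I → B → L → R → N → F → C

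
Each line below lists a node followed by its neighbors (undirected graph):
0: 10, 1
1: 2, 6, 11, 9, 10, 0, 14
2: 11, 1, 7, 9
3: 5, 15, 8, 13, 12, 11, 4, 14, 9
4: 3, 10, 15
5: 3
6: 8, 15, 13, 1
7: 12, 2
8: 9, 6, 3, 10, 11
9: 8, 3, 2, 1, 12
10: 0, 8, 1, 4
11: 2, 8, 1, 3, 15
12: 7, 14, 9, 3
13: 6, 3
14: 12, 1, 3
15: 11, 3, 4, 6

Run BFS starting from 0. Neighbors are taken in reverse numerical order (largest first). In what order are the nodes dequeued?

Visit 0; enqueue 10, 1 → queue [10, 1]
Visit 10; enqueue 8, 4 → queue [1, 8, 4]
Visit 1; enqueue 14, 11, 9, 6, 2 → queue [8, 4, 14, 11, 9, 6, 2]
Visit 8; enqueue 3 → queue [4, 14, 11, 9, 6, 2, 3]
Visit 4; enqueue 15 → queue [14, 11, 9, 6, 2, 3, 15]
Visit 14; enqueue 12 → queue [11, 9, 6, 2, 3, 15, 12]
Visit 11 → queue [9, 6, 2, 3, 15, 12]
Visit 9 → queue [6, 2, 3, 15, 12]
Visit 6; enqueue 13 → queue [2, 3, 15, 12, 13]
Visit 2; enqueue 7 → queue [3, 15, 12, 13, 7]
Visit 3; enqueue 5 → queue [15, 12, 13, 7, 5]
Visit 15 → queue [12, 13, 7, 5]
Visit 12 → queue [13, 7, 5]
Visit 13 → queue [7, 5]
Visit 7 → queue [5]
Visit 5 → queue []

0 → 10 → 1 → 8 → 4 → 14 → 11 → 9 → 6 → 2 → 3 → 15 → 12 → 13 → 7 → 5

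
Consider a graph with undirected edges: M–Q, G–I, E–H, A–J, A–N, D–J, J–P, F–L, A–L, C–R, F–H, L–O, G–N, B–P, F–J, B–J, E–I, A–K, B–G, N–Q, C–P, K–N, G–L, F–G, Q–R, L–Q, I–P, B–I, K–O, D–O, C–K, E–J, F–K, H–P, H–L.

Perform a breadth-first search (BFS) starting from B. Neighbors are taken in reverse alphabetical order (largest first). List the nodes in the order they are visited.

B → P → J → I → G → H → C → F → E → D → A → N → L → R → K → O → Q → M

Visit B; enqueue P, J, I, G → queue [P, J, I, G]
Visit P; enqueue H, C → queue [J, I, G, H, C]
Visit J; enqueue F, E, D, A → queue [I, G, H, C, F, E, D, A]
Visit I → queue [G, H, C, F, E, D, A]
Visit G; enqueue N, L → queue [H, C, F, E, D, A, N, L]
Visit H → queue [C, F, E, D, A, N, L]
Visit C; enqueue R, K → queue [F, E, D, A, N, L, R, K]
Visit F → queue [E, D, A, N, L, R, K]
Visit E → queue [D, A, N, L, R, K]
Visit D; enqueue O → queue [A, N, L, R, K, O]
Visit A → queue [N, L, R, K, O]
Visit N; enqueue Q → queue [L, R, K, O, Q]
Visit L → queue [R, K, O, Q]
Visit R → queue [K, O, Q]
Visit K → queue [O, Q]
Visit O → queue [Q]
Visit Q; enqueue M → queue [M]
Visit M → queue []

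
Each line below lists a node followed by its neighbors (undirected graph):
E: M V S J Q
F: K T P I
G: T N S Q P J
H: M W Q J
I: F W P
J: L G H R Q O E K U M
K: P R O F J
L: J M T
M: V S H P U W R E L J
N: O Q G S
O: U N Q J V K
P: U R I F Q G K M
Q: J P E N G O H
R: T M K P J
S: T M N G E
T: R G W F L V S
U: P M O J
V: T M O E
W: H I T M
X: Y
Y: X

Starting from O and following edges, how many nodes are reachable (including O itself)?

BFS from O visits: O, V, U, Q, N, K, J, T, M, E, P, H, G, S, R, F, L, W, I
Reachable nodes: 19 of 21 total.

19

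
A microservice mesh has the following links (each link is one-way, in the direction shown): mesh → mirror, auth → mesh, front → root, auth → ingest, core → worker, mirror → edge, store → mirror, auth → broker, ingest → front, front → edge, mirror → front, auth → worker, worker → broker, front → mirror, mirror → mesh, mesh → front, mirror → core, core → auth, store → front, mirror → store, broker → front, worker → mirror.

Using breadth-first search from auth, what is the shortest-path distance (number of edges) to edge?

3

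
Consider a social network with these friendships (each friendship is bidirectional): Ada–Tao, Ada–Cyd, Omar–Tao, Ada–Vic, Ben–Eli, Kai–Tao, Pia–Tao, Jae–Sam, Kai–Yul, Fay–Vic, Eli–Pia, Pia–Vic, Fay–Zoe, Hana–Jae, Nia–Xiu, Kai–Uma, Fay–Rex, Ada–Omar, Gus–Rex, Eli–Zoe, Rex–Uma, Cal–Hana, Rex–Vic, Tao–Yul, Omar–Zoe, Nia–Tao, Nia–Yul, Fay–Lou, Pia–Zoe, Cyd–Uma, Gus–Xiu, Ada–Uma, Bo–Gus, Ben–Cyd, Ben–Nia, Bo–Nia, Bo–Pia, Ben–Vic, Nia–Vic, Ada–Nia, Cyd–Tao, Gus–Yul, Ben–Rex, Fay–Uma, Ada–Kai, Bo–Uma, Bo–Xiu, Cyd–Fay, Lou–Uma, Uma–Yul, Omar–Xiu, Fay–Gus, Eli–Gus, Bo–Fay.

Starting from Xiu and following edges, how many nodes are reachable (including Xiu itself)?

19

BFS from Xiu visits: Xiu, Omar, Nia, Gus, Bo, Zoe, Tao, Ada, Yul, Vic, Ben, Rex, Fay, Eli, Uma, Pia, Kai, Cyd, Lou
Reachable nodes: 19 of 23 total.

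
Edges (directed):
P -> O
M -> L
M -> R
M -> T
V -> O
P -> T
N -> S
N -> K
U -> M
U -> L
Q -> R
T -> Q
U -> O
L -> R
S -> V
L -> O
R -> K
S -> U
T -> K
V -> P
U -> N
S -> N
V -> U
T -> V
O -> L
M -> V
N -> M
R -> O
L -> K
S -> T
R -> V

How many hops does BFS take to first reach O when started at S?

2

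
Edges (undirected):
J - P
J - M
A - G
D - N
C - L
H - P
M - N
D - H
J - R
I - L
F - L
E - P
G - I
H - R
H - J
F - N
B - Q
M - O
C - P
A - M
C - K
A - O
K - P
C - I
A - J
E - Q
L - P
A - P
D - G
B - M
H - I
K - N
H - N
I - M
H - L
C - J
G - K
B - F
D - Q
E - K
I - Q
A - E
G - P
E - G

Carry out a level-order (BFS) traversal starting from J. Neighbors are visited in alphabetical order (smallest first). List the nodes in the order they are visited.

Visit J; enqueue A, C, H, M, P, R → queue [A, C, H, M, P, R]
Visit A; enqueue E, G, O → queue [C, H, M, P, R, E, G, O]
Visit C; enqueue I, K, L → queue [H, M, P, R, E, G, O, I, K, L]
Visit H; enqueue D, N → queue [M, P, R, E, G, O, I, K, L, D, N]
Visit M; enqueue B → queue [P, R, E, G, O, I, K, L, D, N, B]
Visit P → queue [R, E, G, O, I, K, L, D, N, B]
Visit R → queue [E, G, O, I, K, L, D, N, B]
Visit E; enqueue Q → queue [G, O, I, K, L, D, N, B, Q]
Visit G → queue [O, I, K, L, D, N, B, Q]
Visit O → queue [I, K, L, D, N, B, Q]
Visit I → queue [K, L, D, N, B, Q]
Visit K → queue [L, D, N, B, Q]
Visit L; enqueue F → queue [D, N, B, Q, F]
Visit D → queue [N, B, Q, F]
Visit N → queue [B, Q, F]
Visit B → queue [Q, F]
Visit Q → queue [F]
Visit F → queue []

J A C H M P R E G O I K L D N B Q F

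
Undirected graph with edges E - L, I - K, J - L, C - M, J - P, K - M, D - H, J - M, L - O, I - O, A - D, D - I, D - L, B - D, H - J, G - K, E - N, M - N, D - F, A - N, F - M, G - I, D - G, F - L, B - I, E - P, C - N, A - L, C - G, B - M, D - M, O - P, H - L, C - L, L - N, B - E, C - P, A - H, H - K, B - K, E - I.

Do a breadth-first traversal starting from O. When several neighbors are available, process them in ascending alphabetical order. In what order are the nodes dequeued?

Visit O; enqueue I, L, P → queue [I, L, P]
Visit I; enqueue B, D, E, G, K → queue [L, P, B, D, E, G, K]
Visit L; enqueue A, C, F, H, J, N → queue [P, B, D, E, G, K, A, C, F, H, J, N]
Visit P → queue [B, D, E, G, K, A, C, F, H, J, N]
Visit B; enqueue M → queue [D, E, G, K, A, C, F, H, J, N, M]
Visit D → queue [E, G, K, A, C, F, H, J, N, M]
Visit E → queue [G, K, A, C, F, H, J, N, M]
Visit G → queue [K, A, C, F, H, J, N, M]
Visit K → queue [A, C, F, H, J, N, M]
Visit A → queue [C, F, H, J, N, M]
Visit C → queue [F, H, J, N, M]
Visit F → queue [H, J, N, M]
Visit H → queue [J, N, M]
Visit J → queue [N, M]
Visit N → queue [M]
Visit M → queue []

O -> I -> L -> P -> B -> D -> E -> G -> K -> A -> C -> F -> H -> J -> N -> M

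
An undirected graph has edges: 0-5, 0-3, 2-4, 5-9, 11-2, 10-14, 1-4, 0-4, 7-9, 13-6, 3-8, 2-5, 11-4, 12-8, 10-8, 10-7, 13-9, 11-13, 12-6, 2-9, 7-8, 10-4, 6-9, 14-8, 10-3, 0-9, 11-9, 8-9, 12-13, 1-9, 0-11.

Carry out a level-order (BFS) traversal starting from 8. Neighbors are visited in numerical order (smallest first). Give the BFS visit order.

Visit 8; enqueue 3, 7, 9, 10, 12, 14 → queue [3, 7, 9, 10, 12, 14]
Visit 3; enqueue 0 → queue [7, 9, 10, 12, 14, 0]
Visit 7 → queue [9, 10, 12, 14, 0]
Visit 9; enqueue 1, 2, 5, 6, 11, 13 → queue [10, 12, 14, 0, 1, 2, 5, 6, 11, 13]
Visit 10; enqueue 4 → queue [12, 14, 0, 1, 2, 5, 6, 11, 13, 4]
Visit 12 → queue [14, 0, 1, 2, 5, 6, 11, 13, 4]
Visit 14 → queue [0, 1, 2, 5, 6, 11, 13, 4]
Visit 0 → queue [1, 2, 5, 6, 11, 13, 4]
Visit 1 → queue [2, 5, 6, 11, 13, 4]
Visit 2 → queue [5, 6, 11, 13, 4]
Visit 5 → queue [6, 11, 13, 4]
Visit 6 → queue [11, 13, 4]
Visit 11 → queue [13, 4]
Visit 13 → queue [4]
Visit 4 → queue []

8 3 7 9 10 12 14 0 1 2 5 6 11 13 4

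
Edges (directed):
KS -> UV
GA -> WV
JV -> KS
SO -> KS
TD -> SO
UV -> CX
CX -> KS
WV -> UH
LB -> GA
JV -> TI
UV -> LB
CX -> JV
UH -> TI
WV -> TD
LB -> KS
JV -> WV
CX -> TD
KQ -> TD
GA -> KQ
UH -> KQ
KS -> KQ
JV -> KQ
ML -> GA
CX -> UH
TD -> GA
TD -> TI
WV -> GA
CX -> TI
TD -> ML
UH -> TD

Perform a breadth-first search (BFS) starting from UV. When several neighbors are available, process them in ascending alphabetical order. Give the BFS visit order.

Visit UV; enqueue CX, LB → queue [CX, LB]
Visit CX; enqueue JV, KS, TD, TI, UH → queue [LB, JV, KS, TD, TI, UH]
Visit LB; enqueue GA → queue [JV, KS, TD, TI, UH, GA]
Visit JV; enqueue KQ, WV → queue [KS, TD, TI, UH, GA, KQ, WV]
Visit KS → queue [TD, TI, UH, GA, KQ, WV]
Visit TD; enqueue ML, SO → queue [TI, UH, GA, KQ, WV, ML, SO]
Visit TI → queue [UH, GA, KQ, WV, ML, SO]
Visit UH → queue [GA, KQ, WV, ML, SO]
Visit GA → queue [KQ, WV, ML, SO]
Visit KQ → queue [WV, ML, SO]
Visit WV → queue [ML, SO]
Visit ML → queue [SO]
Visit SO → queue []

UV → CX → LB → JV → KS → TD → TI → UH → GA → KQ → WV → ML → SO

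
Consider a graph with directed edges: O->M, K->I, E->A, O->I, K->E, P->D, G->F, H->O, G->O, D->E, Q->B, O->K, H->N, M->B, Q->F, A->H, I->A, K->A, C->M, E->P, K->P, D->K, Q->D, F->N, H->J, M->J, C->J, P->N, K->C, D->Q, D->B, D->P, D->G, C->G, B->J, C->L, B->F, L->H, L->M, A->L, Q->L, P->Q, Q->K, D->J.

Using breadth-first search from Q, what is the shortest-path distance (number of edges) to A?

2

Level 0: Q
Level 1: B, D, F, K, L
Level 2: A, C, E, G, H, I, J, M, N, P
Level 3: O
A first appears at level 2.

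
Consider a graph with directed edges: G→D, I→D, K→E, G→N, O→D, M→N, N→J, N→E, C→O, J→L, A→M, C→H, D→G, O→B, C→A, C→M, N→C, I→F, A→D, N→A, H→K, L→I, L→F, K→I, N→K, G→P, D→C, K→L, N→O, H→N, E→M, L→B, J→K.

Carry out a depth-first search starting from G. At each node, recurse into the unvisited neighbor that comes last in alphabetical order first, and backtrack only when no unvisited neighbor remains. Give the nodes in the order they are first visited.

Visit G
G → P
G → N
N → O
O → D
D → C
C → M
C → H
H → K
K → L
L → I
I → F
L → B
K → E
C → A
N → J

G, P, N, O, D, C, M, H, K, L, I, F, B, E, A, J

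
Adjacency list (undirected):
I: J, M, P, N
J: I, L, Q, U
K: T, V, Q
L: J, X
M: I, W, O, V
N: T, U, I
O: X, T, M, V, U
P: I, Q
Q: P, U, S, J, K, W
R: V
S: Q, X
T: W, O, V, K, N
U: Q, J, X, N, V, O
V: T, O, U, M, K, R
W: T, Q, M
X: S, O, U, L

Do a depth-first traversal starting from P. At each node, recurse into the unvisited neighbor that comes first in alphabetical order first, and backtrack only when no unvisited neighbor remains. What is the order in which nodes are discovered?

P → I → J → L → X → O → M → V → K → Q → S → U → N → T → W → R

Visit P
P → I
I → J
J → L
L → X
X → O
O → M
M → V
V → K
K → Q
Q → S
Q → U
U → N
N → T
T → W
V → R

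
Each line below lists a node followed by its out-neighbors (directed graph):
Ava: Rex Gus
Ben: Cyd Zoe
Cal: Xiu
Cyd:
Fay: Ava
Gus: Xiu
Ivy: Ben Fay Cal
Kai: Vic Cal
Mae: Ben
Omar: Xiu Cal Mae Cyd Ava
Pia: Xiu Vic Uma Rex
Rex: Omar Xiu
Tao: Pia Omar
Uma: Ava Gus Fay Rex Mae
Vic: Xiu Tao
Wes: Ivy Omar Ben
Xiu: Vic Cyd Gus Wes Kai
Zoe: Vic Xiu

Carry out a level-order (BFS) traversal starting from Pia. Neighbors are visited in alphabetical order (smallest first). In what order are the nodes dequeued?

Visit Pia; enqueue Rex, Uma, Vic, Xiu → queue [Rex, Uma, Vic, Xiu]
Visit Rex; enqueue Omar → queue [Uma, Vic, Xiu, Omar]
Visit Uma; enqueue Ava, Fay, Gus, Mae → queue [Vic, Xiu, Omar, Ava, Fay, Gus, Mae]
Visit Vic; enqueue Tao → queue [Xiu, Omar, Ava, Fay, Gus, Mae, Tao]
Visit Xiu; enqueue Cyd, Kai, Wes → queue [Omar, Ava, Fay, Gus, Mae, Tao, Cyd, Kai, Wes]
Visit Omar; enqueue Cal → queue [Ava, Fay, Gus, Mae, Tao, Cyd, Kai, Wes, Cal]
Visit Ava → queue [Fay, Gus, Mae, Tao, Cyd, Kai, Wes, Cal]
Visit Fay → queue [Gus, Mae, Tao, Cyd, Kai, Wes, Cal]
Visit Gus → queue [Mae, Tao, Cyd, Kai, Wes, Cal]
Visit Mae; enqueue Ben → queue [Tao, Cyd, Kai, Wes, Cal, Ben]
Visit Tao → queue [Cyd, Kai, Wes, Cal, Ben]
Visit Cyd → queue [Kai, Wes, Cal, Ben]
Visit Kai → queue [Wes, Cal, Ben]
Visit Wes; enqueue Ivy → queue [Cal, Ben, Ivy]
Visit Cal → queue [Ben, Ivy]
Visit Ben; enqueue Zoe → queue [Ivy, Zoe]
Visit Ivy → queue [Zoe]
Visit Zoe → queue []

Pia -> Rex -> Uma -> Vic -> Xiu -> Omar -> Ava -> Fay -> Gus -> Mae -> Tao -> Cyd -> Kai -> Wes -> Cal -> Ben -> Ivy -> Zoe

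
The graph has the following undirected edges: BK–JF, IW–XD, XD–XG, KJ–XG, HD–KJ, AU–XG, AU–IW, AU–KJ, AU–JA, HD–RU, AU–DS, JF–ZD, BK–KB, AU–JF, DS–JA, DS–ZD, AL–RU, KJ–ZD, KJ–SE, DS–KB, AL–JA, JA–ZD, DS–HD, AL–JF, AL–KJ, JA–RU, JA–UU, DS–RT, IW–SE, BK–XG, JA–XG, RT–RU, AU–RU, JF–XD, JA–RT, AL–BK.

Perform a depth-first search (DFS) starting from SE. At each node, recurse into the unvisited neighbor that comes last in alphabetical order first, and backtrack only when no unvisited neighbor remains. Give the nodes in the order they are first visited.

SE → KJ → ZD → JF → XD → XG → JA → UU → RU → RT → DS → KB → BK → AL → HD → AU → IW

Visit SE
SE → KJ
KJ → ZD
ZD → JF
JF → XD
XD → XG
XG → JA
JA → UU
JA → RU
RU → RT
RT → DS
DS → KB
KB → BK
BK → AL
DS → HD
DS → AU
AU → IW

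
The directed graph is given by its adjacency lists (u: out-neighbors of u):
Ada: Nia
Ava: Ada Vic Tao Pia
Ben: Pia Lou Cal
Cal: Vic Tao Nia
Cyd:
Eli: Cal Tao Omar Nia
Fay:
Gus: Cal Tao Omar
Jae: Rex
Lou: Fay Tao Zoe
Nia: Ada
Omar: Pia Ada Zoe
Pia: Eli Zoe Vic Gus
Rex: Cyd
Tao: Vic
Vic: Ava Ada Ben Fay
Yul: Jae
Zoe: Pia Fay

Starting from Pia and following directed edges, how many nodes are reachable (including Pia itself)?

BFS from Pia visits: Pia, Eli, Zoe, Vic, Gus, Cal, Tao, Omar, Nia, Fay, Ava, Ada, Ben, Lou
Reachable nodes: 14 of 18 total.

14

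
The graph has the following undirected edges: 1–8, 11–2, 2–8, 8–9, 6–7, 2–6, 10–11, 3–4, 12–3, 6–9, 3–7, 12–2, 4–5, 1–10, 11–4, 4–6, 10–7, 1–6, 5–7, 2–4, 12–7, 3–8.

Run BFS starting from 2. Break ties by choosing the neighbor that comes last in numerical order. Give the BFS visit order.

2 -> 12 -> 11 -> 8 -> 6 -> 4 -> 7 -> 3 -> 10 -> 9 -> 1 -> 5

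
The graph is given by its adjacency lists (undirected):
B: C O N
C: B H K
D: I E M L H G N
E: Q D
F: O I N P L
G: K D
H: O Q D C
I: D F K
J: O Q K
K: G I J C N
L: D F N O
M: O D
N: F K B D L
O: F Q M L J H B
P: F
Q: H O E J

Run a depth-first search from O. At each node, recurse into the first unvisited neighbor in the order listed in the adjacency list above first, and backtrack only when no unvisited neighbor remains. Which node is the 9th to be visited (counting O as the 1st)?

B

Visit O
O → F
F → I
I → D
D → E
E → Q
Q → H
H → C
C → B
B → N
N → K
K → G
K → J
N → L
D → M
F → P

Visit order: O, F, I, D, E, Q, H, C, B, N, K, G, J, L, M, P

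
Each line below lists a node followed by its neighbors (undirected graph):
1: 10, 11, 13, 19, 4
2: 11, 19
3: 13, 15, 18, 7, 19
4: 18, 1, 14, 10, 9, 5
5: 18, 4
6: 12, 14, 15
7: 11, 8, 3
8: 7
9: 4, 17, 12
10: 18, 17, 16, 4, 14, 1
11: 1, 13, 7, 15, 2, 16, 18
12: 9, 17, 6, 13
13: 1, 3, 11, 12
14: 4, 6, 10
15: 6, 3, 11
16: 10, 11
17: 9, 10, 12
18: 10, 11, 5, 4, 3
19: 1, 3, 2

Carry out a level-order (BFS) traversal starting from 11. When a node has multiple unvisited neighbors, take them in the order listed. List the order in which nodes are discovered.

Visit 11; enqueue 1, 13, 7, 15, 2, 16, 18 → queue [1, 13, 7, 15, 2, 16, 18]
Visit 1; enqueue 10, 19, 4 → queue [13, 7, 15, 2, 16, 18, 10, 19, 4]
Visit 13; enqueue 3, 12 → queue [7, 15, 2, 16, 18, 10, 19, 4, 3, 12]
Visit 7; enqueue 8 → queue [15, 2, 16, 18, 10, 19, 4, 3, 12, 8]
Visit 15; enqueue 6 → queue [2, 16, 18, 10, 19, 4, 3, 12, 8, 6]
Visit 2 → queue [16, 18, 10, 19, 4, 3, 12, 8, 6]
Visit 16 → queue [18, 10, 19, 4, 3, 12, 8, 6]
Visit 18; enqueue 5 → queue [10, 19, 4, 3, 12, 8, 6, 5]
Visit 10; enqueue 17, 14 → queue [19, 4, 3, 12, 8, 6, 5, 17, 14]
Visit 19 → queue [4, 3, 12, 8, 6, 5, 17, 14]
Visit 4; enqueue 9 → queue [3, 12, 8, 6, 5, 17, 14, 9]
Visit 3 → queue [12, 8, 6, 5, 17, 14, 9]
Visit 12 → queue [8, 6, 5, 17, 14, 9]
Visit 8 → queue [6, 5, 17, 14, 9]
Visit 6 → queue [5, 17, 14, 9]
Visit 5 → queue [17, 14, 9]
Visit 17 → queue [14, 9]
Visit 14 → queue [9]
Visit 9 → queue []

11, 1, 13, 7, 15, 2, 16, 18, 10, 19, 4, 3, 12, 8, 6, 5, 17, 14, 9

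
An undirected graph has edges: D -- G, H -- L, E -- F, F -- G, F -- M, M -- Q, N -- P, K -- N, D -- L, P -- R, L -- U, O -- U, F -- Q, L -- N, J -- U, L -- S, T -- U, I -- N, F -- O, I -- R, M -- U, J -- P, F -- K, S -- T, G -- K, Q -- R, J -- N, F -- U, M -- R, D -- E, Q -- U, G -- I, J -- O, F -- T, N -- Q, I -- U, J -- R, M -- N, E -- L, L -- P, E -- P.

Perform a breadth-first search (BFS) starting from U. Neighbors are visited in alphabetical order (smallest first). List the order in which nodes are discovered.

Visit U; enqueue F, I, J, L, M, O, Q, T → queue [F, I, J, L, M, O, Q, T]
Visit F; enqueue E, G, K → queue [I, J, L, M, O, Q, T, E, G, K]
Visit I; enqueue N, R → queue [J, L, M, O, Q, T, E, G, K, N, R]
Visit J; enqueue P → queue [L, M, O, Q, T, E, G, K, N, R, P]
Visit L; enqueue D, H, S → queue [M, O, Q, T, E, G, K, N, R, P, D, H, S]
Visit M → queue [O, Q, T, E, G, K, N, R, P, D, H, S]
Visit O → queue [Q, T, E, G, K, N, R, P, D, H, S]
Visit Q → queue [T, E, G, K, N, R, P, D, H, S]
Visit T → queue [E, G, K, N, R, P, D, H, S]
Visit E → queue [G, K, N, R, P, D, H, S]
Visit G → queue [K, N, R, P, D, H, S]
Visit K → queue [N, R, P, D, H, S]
Visit N → queue [R, P, D, H, S]
Visit R → queue [P, D, H, S]
Visit P → queue [D, H, S]
Visit D → queue [H, S]
Visit H → queue [S]
Visit S → queue []

U, F, I, J, L, M, O, Q, T, E, G, K, N, R, P, D, H, S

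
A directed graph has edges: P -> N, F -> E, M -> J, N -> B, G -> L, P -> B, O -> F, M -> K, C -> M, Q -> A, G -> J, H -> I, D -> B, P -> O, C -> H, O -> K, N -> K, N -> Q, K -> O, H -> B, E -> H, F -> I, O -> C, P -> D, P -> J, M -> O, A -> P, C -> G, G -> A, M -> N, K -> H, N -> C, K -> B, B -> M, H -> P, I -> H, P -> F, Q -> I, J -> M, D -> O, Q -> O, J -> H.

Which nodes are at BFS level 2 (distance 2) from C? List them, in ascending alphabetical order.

A, B, I, J, K, L, N, O, P

Level 0: C
Level 1: G, H, M
Level 2: A, B, I, J, K, L, N, O, P
Level 3: D, F, Q
Level 4: E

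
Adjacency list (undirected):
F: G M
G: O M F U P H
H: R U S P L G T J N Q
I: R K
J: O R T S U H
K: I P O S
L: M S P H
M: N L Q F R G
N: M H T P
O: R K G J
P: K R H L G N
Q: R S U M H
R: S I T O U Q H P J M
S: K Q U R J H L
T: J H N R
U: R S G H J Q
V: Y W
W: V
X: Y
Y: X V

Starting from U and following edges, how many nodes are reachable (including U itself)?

16

BFS from U visits: U, S, R, Q, J, H, G, L, K, T, P, O, M, I, N, F
Reachable nodes: 16 of 20 total.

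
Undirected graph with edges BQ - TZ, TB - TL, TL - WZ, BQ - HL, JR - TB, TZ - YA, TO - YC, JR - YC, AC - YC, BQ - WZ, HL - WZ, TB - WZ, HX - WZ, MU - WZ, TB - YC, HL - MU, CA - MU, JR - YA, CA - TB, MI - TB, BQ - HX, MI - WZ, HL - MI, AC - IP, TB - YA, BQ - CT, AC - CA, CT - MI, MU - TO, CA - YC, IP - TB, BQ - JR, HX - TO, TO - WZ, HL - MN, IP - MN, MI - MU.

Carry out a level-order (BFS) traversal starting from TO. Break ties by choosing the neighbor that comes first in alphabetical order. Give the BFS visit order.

Visit TO; enqueue HX, MU, WZ, YC → queue [HX, MU, WZ, YC]
Visit HX; enqueue BQ → queue [MU, WZ, YC, BQ]
Visit MU; enqueue CA, HL, MI → queue [WZ, YC, BQ, CA, HL, MI]
Visit WZ; enqueue TB, TL → queue [YC, BQ, CA, HL, MI, TB, TL]
Visit YC; enqueue AC, JR → queue [BQ, CA, HL, MI, TB, TL, AC, JR]
Visit BQ; enqueue CT, TZ → queue [CA, HL, MI, TB, TL, AC, JR, CT, TZ]
Visit CA → queue [HL, MI, TB, TL, AC, JR, CT, TZ]
Visit HL; enqueue MN → queue [MI, TB, TL, AC, JR, CT, TZ, MN]
Visit MI → queue [TB, TL, AC, JR, CT, TZ, MN]
Visit TB; enqueue IP, YA → queue [TL, AC, JR, CT, TZ, MN, IP, YA]
Visit TL → queue [AC, JR, CT, TZ, MN, IP, YA]
Visit AC → queue [JR, CT, TZ, MN, IP, YA]
Visit JR → queue [CT, TZ, MN, IP, YA]
Visit CT → queue [TZ, MN, IP, YA]
Visit TZ → queue [MN, IP, YA]
Visit MN → queue [IP, YA]
Visit IP → queue [YA]
Visit YA → queue []

TO → HX → MU → WZ → YC → BQ → CA → HL → MI → TB → TL → AC → JR → CT → TZ → MN → IP → YA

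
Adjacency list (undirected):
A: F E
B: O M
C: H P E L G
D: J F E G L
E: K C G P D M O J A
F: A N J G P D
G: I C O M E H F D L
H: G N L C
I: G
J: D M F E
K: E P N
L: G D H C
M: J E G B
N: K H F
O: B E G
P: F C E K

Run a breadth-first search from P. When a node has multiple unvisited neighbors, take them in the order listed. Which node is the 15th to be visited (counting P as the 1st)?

Visit P; enqueue F, C, E, K → queue [F, C, E, K]
Visit F; enqueue A, N, J, G, D → queue [C, E, K, A, N, J, G, D]
Visit C; enqueue H, L → queue [E, K, A, N, J, G, D, H, L]
Visit E; enqueue M, O → queue [K, A, N, J, G, D, H, L, M, O]
Visit K → queue [A, N, J, G, D, H, L, M, O]
Visit A → queue [N, J, G, D, H, L, M, O]
Visit N → queue [J, G, D, H, L, M, O]
Visit J → queue [G, D, H, L, M, O]
Visit G; enqueue I → queue [D, H, L, M, O, I]
Visit D → queue [H, L, M, O, I]
Visit H → queue [L, M, O, I]
Visit L → queue [M, O, I]
Visit M; enqueue B → queue [O, I, B]
Visit O → queue [I, B]
Visit I → queue [B]
Visit B → queue []

Visit order: P, F, C, E, K, A, N, J, G, D, H, L, M, O, I, B

I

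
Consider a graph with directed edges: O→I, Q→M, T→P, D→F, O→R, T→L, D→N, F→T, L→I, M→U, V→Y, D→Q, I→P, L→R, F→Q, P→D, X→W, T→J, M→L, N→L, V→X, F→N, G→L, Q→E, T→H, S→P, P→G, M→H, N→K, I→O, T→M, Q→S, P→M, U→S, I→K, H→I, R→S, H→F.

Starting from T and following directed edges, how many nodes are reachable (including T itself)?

18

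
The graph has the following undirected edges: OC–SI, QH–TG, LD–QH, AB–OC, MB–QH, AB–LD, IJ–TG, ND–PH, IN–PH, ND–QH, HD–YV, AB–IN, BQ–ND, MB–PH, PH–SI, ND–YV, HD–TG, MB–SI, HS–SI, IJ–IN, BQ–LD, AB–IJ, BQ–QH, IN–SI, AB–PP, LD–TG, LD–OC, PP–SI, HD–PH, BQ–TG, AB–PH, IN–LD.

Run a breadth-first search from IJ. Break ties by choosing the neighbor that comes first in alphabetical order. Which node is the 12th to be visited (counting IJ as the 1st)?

QH

Visit IJ; enqueue AB, IN, TG → queue [AB, IN, TG]
Visit AB; enqueue LD, OC, PH, PP → queue [IN, TG, LD, OC, PH, PP]
Visit IN; enqueue SI → queue [TG, LD, OC, PH, PP, SI]
Visit TG; enqueue BQ, HD, QH → queue [LD, OC, PH, PP, SI, BQ, HD, QH]
Visit LD → queue [OC, PH, PP, SI, BQ, HD, QH]
Visit OC → queue [PH, PP, SI, BQ, HD, QH]
Visit PH; enqueue MB, ND → queue [PP, SI, BQ, HD, QH, MB, ND]
Visit PP → queue [SI, BQ, HD, QH, MB, ND]
Visit SI; enqueue HS → queue [BQ, HD, QH, MB, ND, HS]
Visit BQ → queue [HD, QH, MB, ND, HS]
Visit HD; enqueue YV → queue [QH, MB, ND, HS, YV]
Visit QH → queue [MB, ND, HS, YV]
Visit MB → queue [ND, HS, YV]
Visit ND → queue [HS, YV]
Visit HS → queue [YV]
Visit YV → queue []

Visit order: IJ, AB, IN, TG, LD, OC, PH, PP, SI, BQ, HD, QH, MB, ND, HS, YV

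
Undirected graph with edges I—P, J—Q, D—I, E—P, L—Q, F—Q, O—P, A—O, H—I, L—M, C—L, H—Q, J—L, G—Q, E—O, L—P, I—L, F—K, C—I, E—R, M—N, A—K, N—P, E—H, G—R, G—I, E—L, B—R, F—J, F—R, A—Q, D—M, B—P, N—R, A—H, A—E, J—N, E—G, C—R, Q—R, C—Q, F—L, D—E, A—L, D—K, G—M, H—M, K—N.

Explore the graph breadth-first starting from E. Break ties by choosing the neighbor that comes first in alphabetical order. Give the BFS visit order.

E → A → D → G → H → L → O → P → R → K → Q → I → M → C → F → J → B → N

Visit E; enqueue A, D, G, H, L, O, P, R → queue [A, D, G, H, L, O, P, R]
Visit A; enqueue K, Q → queue [D, G, H, L, O, P, R, K, Q]
Visit D; enqueue I, M → queue [G, H, L, O, P, R, K, Q, I, M]
Visit G → queue [H, L, O, P, R, K, Q, I, M]
Visit H → queue [L, O, P, R, K, Q, I, M]
Visit L; enqueue C, F, J → queue [O, P, R, K, Q, I, M, C, F, J]
Visit O → queue [P, R, K, Q, I, M, C, F, J]
Visit P; enqueue B, N → queue [R, K, Q, I, M, C, F, J, B, N]
Visit R → queue [K, Q, I, M, C, F, J, B, N]
Visit K → queue [Q, I, M, C, F, J, B, N]
Visit Q → queue [I, M, C, F, J, B, N]
Visit I → queue [M, C, F, J, B, N]
Visit M → queue [C, F, J, B, N]
Visit C → queue [F, J, B, N]
Visit F → queue [J, B, N]
Visit J → queue [B, N]
Visit B → queue [N]
Visit N → queue []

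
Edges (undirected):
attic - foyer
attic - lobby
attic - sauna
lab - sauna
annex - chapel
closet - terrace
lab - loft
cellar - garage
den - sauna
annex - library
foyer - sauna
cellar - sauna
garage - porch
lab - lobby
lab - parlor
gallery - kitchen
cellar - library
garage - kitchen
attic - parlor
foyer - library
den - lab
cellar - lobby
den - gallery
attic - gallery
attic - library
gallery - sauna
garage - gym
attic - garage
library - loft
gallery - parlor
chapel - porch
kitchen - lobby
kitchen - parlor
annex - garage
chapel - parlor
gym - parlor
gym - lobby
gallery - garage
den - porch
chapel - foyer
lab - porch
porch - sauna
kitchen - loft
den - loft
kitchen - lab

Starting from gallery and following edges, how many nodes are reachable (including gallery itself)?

BFS from gallery visits: gallery, attic, den, garage, kitchen, parlor, sauna, foyer, library, lobby, lab, loft, porch, annex, cellar, gym, chapel
Reachable nodes: 17 of 19 total.

17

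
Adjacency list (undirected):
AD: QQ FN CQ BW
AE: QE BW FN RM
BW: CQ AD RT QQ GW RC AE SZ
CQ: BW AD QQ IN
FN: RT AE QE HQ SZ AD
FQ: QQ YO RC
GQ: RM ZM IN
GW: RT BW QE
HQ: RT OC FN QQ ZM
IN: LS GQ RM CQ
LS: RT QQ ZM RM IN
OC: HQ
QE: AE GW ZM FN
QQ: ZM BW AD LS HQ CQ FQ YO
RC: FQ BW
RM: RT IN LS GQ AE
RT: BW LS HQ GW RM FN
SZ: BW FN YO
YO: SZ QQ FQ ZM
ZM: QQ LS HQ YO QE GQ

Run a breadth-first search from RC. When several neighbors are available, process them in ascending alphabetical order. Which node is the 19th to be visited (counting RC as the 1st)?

GQ

Visit RC; enqueue BW, FQ → queue [BW, FQ]
Visit BW; enqueue AD, AE, CQ, GW, QQ, RT, SZ → queue [FQ, AD, AE, CQ, GW, QQ, RT, SZ]
Visit FQ; enqueue YO → queue [AD, AE, CQ, GW, QQ, RT, SZ, YO]
Visit AD; enqueue FN → queue [AE, CQ, GW, QQ, RT, SZ, YO, FN]
Visit AE; enqueue QE, RM → queue [CQ, GW, QQ, RT, SZ, YO, FN, QE, RM]
Visit CQ; enqueue IN → queue [GW, QQ, RT, SZ, YO, FN, QE, RM, IN]
Visit GW → queue [QQ, RT, SZ, YO, FN, QE, RM, IN]
Visit QQ; enqueue HQ, LS, ZM → queue [RT, SZ, YO, FN, QE, RM, IN, HQ, LS, ZM]
Visit RT → queue [SZ, YO, FN, QE, RM, IN, HQ, LS, ZM]
Visit SZ → queue [YO, FN, QE, RM, IN, HQ, LS, ZM]
Visit YO → queue [FN, QE, RM, IN, HQ, LS, ZM]
Visit FN → queue [QE, RM, IN, HQ, LS, ZM]
Visit QE → queue [RM, IN, HQ, LS, ZM]
Visit RM; enqueue GQ → queue [IN, HQ, LS, ZM, GQ]
Visit IN → queue [HQ, LS, ZM, GQ]
Visit HQ; enqueue OC → queue [LS, ZM, GQ, OC]
Visit LS → queue [ZM, GQ, OC]
Visit ZM → queue [GQ, OC]
Visit GQ → queue [OC]
Visit OC → queue []

Visit order: RC, BW, FQ, AD, AE, CQ, GW, QQ, RT, SZ, YO, FN, QE, RM, IN, HQ, LS, ZM, GQ, OC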